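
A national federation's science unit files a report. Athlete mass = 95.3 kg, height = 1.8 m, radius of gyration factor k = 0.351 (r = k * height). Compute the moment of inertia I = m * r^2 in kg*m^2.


r = k * height = 0.351 * 1.8 = 0.6318 m
r^2 = 0.6318^2 = 0.399171
I = 95.3 * 0.399171 = 38.041 kg*m^2

38.041 kg*m^2


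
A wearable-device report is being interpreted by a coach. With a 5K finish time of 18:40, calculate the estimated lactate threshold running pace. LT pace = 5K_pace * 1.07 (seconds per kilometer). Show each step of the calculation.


Race duration = 1120 s for 5 km
Average pace = 1120 / 5 = 224.0 s/km
LT pace = 224.0 * 1.07
= 239.68 s/km

239.68 s/km


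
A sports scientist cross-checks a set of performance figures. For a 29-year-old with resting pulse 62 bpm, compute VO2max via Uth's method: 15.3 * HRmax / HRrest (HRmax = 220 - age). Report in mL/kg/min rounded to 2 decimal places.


Step 1: HRmax = 220 - 29 = 191 bpm
Step 2: Ratio = 191 / 62 = 3.0806
Step 3: VO2max = 15.3 * 3.0806 = 47.13 mL/kg/min

47.13 mL/kg/min


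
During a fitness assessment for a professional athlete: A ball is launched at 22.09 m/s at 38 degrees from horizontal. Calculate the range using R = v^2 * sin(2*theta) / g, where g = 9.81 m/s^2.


sin(2 * 38) = sin(76) = 0.970296
v^2 = 22.09^2 = 487.9681
R = 487.9681 * 0.970296 / 9.81
= 48.264 m

48.264 m


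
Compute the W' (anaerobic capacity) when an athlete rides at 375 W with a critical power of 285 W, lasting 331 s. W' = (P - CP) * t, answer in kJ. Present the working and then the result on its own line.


Above-CP power = 90 W
Duration = 331 s
W' = 90 * 331 = 29790 J
Convert: 29790 / 1000 = 29.79 kJ

29.79 kJ


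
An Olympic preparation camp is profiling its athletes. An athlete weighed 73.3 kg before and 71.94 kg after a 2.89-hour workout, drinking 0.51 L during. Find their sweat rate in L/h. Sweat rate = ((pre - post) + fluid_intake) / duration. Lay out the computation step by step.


Body mass change = 1.36 kg
Total sweat loss = 1.36 + 0.51 = 1.87 L
Rate = 1.87 / 2.89 = 0.647 L/h

0.647 L/h


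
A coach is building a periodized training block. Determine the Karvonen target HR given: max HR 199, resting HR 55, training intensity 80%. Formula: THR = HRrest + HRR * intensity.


HRR = HRmax - HRrest = 199 - 55 = 144
THR = 55 + 144 * 0.8
= 170.2 bpm

170.2 bpm


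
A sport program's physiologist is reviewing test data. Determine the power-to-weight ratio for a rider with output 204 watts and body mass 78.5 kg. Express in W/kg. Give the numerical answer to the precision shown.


P/W = 204 / 78.5 = 2.599 W/kg

2.599 W/kg


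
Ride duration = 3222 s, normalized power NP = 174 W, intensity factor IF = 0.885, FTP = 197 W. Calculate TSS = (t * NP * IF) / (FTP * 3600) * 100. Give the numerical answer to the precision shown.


Numerator = 3222 * 174 * 0.885 = 496155.78
Denominator = 197 * 3600 = 709200
TSS = 496155.78 / 709200 * 100
= 69.96

69.96 TSS


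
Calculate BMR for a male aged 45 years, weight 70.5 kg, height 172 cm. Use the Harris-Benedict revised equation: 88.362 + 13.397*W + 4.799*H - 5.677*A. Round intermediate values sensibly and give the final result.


Substituting values:
W term = 13.397 * 70.5 = 944.4885
H term = 4.799 * 172 = 825.428
A term = 5.677 * 45 = 255.465
BMR = 1602.81 kcal/day

1602.81 kcal/day


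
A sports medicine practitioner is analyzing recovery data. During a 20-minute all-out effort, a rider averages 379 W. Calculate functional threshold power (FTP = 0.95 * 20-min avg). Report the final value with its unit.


FTP = 0.95 * 379
= 360.05 W

360.05 W


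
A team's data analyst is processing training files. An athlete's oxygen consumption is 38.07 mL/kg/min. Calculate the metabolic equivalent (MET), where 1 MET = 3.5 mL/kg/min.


MET = VO2 / 3.5
= 38.07 / 3.5
= 10.88 METs

10.88 METs


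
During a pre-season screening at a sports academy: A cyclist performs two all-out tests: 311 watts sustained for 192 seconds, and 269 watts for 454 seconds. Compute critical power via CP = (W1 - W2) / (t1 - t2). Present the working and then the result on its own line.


W1 = P1 * t1 = 311 * 192 = 59712 J
W2 = P2 * t2 = 269 * 454 = 122126 J
CP = (59712 - 122126) / (192 - 454)
= 238.22 W

238.22 W


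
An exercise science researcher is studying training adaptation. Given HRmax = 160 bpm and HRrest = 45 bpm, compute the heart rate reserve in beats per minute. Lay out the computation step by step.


Heart rate reserve = maximum HR minus resting HR
HRR = 160 - 45 = 115 bpm

115 bpm


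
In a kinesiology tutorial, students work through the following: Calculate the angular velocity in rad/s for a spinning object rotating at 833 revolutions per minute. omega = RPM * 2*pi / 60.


omega = RPM * 2*pi / 60
= 833 * 6.28318531 / 60
= 87.232 rad/s

87.232 rad/s


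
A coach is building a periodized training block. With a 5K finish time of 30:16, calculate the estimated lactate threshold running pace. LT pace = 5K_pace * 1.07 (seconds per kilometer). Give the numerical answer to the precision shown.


Race duration = 1816 s for 5 km
Average pace = 1816 / 5 = 363.2 s/km
LT pace = 363.2 * 1.07
= 388.62 s/km

388.62 s/km


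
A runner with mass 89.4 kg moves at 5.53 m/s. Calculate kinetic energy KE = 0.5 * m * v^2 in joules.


v^2 = 5.53^2 = 30.5809
KE = 0.5 * 89.4 * 30.5809
= 1366.97 J

1366.97 J


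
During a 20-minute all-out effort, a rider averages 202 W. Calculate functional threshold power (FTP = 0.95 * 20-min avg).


FTP = 0.95 * 202
= 191.9 W

191.9 W


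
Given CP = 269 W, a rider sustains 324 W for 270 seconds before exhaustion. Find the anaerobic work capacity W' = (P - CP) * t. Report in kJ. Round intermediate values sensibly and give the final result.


Excess power = 324 - 269 = 55 W
Work above CP = 55 * 270 = 14850 J
W' = 14.85 kJ

14.85 kJ


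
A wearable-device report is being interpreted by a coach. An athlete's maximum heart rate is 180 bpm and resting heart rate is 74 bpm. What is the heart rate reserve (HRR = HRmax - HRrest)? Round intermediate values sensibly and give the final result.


HRR = HRmax - HRrest
= 180 - 74
= 106 bpm

106 bpm


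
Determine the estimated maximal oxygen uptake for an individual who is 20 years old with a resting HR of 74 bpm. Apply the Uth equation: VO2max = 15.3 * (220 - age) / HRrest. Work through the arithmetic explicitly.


HRmax = 220 - 20 = 200
VO2max = 15.3 * (200 / 74)
= 15.3 * 2.7027
= 41.35 mL/kg/min

41.35 mL/kg/min


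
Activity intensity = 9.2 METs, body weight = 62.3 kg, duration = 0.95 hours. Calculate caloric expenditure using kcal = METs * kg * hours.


kcal = 9.2 * 62.3 * 0.95
= 573.16 * 0.95
= 544.5 kcal

544.5 kcal


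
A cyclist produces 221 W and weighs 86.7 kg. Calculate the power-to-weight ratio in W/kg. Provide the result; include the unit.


P/W = power / mass
= 221 / 86.7
= 2.549 W/kg

2.549 W/kg


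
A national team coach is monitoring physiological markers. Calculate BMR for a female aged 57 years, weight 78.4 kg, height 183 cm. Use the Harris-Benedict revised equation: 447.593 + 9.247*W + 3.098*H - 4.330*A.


Substituting values:
W term = 9.247 * 78.4 = 724.9648
H term = 3.098 * 183 = 566.934
A term = 4.330 * 57 = 246.81
BMR = 1492.68 kcal/day

1492.68 kcal/day


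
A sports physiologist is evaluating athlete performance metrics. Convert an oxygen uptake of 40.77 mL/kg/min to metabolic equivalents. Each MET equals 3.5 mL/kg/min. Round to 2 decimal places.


One MET = 3.5 mL/kg/min
Number of METs = 40.77 / 3.5
= 11.65 METs

11.65 METs


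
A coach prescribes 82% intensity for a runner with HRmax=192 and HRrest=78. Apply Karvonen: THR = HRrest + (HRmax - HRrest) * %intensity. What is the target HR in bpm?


Heart rate reserve = 192 - 78 = 114
Intensity fraction = 82 / 100 = 0.82
THR = 78 + 114 * 0.82 = 171.48 bpm

171.48 bpm


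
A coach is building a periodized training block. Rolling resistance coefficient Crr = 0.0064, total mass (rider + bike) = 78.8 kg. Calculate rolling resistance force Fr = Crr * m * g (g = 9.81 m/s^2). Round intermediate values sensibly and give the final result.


Fr = Crr * m * g
= 0.0064 * 78.8 * 9.81
= 4.947 N

4.947 N


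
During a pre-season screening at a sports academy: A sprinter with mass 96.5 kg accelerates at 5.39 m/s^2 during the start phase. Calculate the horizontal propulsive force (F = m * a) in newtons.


F = m * a
= 96.5 * 5.39
= 520.14 N

520.14 N


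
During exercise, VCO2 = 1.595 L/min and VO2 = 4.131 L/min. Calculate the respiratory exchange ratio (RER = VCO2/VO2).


RER = VCO2 / VO2
= 1.595 / 4.131
= 0.3861

0.3861


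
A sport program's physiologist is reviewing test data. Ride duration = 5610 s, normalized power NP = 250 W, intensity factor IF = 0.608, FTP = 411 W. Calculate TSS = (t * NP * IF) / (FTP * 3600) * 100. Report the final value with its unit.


Numerator = 5610 * 250 * 0.608 = 852720.0
Denominator = 411 * 3600 = 1479600
TSS = 852720.0 / 1479600 * 100
= 57.63

57.63 TSS


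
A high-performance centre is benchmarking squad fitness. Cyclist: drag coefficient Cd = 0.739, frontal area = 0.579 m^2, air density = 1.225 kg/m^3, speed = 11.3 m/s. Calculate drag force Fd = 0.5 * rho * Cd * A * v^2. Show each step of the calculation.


v^2 = 11.3^2 = 127.69
Fd = 0.5 * 1.225 * 0.739 * 0.579 * 127.69
= 33.465 N

33.465 N


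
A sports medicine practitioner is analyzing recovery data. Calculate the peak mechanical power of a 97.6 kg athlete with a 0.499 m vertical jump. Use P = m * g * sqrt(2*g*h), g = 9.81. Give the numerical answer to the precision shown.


First, sqrt(2gh) = sqrt(2 * 9.81 * 0.499)
= sqrt(9.79038) = 3.128958 m/s
Power = 97.6 * 9.81 * 3.128958 = 2995.84 W

2995.84 W


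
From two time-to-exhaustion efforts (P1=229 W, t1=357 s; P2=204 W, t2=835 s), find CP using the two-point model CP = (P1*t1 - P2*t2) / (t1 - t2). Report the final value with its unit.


Work in trial 1 = 81753 J
Work in trial 2 = 170340 J
Delta work = -88587 J
Delta time = -478 s
CP = -88587 / -478 = 185.33 W

185.33 W


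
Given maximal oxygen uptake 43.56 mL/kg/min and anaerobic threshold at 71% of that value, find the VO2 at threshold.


Percentage as decimal = 0.71
VO2 at AT = 43.56 * 0.71 = 30.93 mL/kg/min

30.93 mL/kg/min


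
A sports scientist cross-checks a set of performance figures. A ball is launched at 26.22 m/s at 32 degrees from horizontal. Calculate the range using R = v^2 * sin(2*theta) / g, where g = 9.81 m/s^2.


sin(2 * 32) = sin(64) = 0.898794
v^2 = 26.22^2 = 687.4884
R = 687.4884 * 0.898794 / 9.81
= 62.988 m

62.988 m


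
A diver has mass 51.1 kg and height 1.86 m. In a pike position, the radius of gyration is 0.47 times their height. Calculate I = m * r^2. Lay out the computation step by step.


r = 0.47 * 1.86 = 0.8742 m
I = m * r^2 = 51.1 * 0.764226 = 39.052 kg*m^2

39.052 kg*m^2


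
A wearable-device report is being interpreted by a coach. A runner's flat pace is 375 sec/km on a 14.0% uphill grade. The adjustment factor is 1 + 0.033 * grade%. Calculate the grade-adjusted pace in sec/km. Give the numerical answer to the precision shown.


Factor = 1 + 0.033 * 14.0 = 1.462
Adjusted pace = 375 * 1.462
= 548.25 sec/km

548.25 s/km


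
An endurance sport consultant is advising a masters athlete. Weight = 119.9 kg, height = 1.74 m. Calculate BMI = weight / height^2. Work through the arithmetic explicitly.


height^2 = 1.74^2 = 3.0276
BMI = 119.9 / 3.0276 = 39.6 kg/m^2

39.6 kg/m^2


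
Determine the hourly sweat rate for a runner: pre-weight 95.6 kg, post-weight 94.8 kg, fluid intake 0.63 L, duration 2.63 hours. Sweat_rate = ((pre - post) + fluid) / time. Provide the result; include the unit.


Mass lost = 95.6 - 94.8 = 0.8 kg
Add fluid consumed: 0.8 + 0.63 = 1.43 L total sweat
Sweat rate = 1.43 / 2.63 = 0.544 L/h

0.544 L/h


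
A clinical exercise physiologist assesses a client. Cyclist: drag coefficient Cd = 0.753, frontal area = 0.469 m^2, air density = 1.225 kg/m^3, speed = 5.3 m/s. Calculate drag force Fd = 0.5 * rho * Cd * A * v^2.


v^2 = 5.3^2 = 28.09
Fd = 0.5 * 1.225 * 0.753 * 0.469 * 28.09
= 6.076 N

6.076 N


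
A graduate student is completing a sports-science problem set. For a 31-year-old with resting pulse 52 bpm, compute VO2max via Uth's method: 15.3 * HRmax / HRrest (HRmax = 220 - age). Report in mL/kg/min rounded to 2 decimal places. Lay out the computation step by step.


Step 1: HRmax = 220 - 31 = 189 bpm
Step 2: Ratio = 189 / 52 = 3.6346
Step 3: VO2max = 15.3 * 3.6346 = 55.61 mL/kg/min

55.61 mL/kg/min


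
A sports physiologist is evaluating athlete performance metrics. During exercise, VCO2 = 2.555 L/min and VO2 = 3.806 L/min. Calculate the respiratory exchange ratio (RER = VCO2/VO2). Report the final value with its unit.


RER = VCO2 / VO2
= 2.555 / 3.806
= 0.6713

0.6713


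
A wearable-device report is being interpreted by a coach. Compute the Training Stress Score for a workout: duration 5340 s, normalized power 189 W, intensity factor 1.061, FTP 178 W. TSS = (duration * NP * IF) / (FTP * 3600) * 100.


Product = 5340 * 189 * 1.061 = 1070824.86
Base = 178 * 3600 = 640800
TSS = 1070824.86 / 640800 * 100 = 167.11

167.11 TSS


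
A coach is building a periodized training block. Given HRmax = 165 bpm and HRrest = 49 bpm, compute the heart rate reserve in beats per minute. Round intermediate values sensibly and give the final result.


Heart rate reserve = maximum HR minus resting HR
HRR = 165 - 49 = 116 bpm

116 bpm


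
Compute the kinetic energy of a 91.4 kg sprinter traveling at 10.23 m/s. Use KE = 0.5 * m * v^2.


Velocity squared = 104.6529
KE = 0.5 * 91.4 * 104.6529 = 4782.64 J

4782.64 J


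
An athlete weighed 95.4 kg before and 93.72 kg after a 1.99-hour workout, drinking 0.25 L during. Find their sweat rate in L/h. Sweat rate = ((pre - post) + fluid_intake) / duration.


Body mass change = 1.68 kg
Total sweat loss = 1.68 + 0.25 = 1.93 L
Rate = 1.93 / 1.99 = 0.97 L/h

0.97 L/h


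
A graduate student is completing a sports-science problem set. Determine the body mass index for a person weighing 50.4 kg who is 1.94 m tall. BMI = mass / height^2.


BMI = mass / height^2
= 50.4 / 1.94^2
= 50.4 / 3.7636
= 13.39 kg/m^2

13.39 kg/m^2


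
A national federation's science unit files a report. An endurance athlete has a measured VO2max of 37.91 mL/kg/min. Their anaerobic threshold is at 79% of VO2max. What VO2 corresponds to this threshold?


Anaerobic threshold VO2 = VO2max * 79%
= 37.91 * 0.79
= 29.95 mL/kg/min

29.95 mL/kg/min


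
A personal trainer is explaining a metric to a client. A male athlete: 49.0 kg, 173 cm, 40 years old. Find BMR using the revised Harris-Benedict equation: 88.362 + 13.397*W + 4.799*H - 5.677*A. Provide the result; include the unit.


Intercept = 88.362
Weight contribution = 13.397 * 49.0 = 656.453
Height contribution = 4.799 * 173 = 830.227
Age contribution = 5.677 * 40 = 227.08
BMR = 88.362 + 656.453 + 830.227 - 227.08
= 1347.96 kcal/day

1347.96 kcal/day


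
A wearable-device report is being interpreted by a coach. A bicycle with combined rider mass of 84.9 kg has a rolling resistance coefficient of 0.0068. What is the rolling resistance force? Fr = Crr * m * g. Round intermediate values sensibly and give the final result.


Fr = 0.0068 * 84.9 * 9.81
= 0.57732 * 9.81
= 5.664 N

5.664 N


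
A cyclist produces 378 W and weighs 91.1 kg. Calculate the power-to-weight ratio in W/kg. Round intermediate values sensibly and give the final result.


P/W = power / mass
= 378 / 91.1
= 4.149 W/kg

4.149 W/kg


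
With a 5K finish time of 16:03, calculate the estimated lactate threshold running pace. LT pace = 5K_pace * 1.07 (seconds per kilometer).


Race duration = 963 s for 5 km
Average pace = 963 / 5 = 192.6 s/km
LT pace = 192.6 * 1.07
= 206.08 s/km

206.08 s/km


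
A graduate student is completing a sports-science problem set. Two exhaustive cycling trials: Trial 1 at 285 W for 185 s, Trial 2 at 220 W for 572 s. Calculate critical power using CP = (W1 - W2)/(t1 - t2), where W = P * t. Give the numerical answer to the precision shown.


W1 = 285 * 185 = 52725 J
W2 = 220 * 572 = 125840 J
CP = (52725 - 125840) / (185 - 572)
= -73115 / -387
= 188.93 W

188.93 W


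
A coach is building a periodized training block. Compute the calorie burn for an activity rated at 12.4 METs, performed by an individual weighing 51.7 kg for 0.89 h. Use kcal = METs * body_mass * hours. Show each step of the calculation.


Product of METs and mass = 12.4 * 51.7 = 641.08
Total kcal = 641.08 * 0.89 = 570.56 kcal

570.56 kcal


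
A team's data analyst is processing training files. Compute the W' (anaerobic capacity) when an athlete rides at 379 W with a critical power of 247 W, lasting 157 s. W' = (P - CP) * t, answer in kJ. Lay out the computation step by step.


Above-CP power = 132 W
Duration = 157 s
W' = 132 * 157 = 20724 J
Convert: 20724 / 1000 = 20.724 kJ

20.724 kJ


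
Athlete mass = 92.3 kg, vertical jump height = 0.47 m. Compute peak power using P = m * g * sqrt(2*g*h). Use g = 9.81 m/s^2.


sqrt(2 * 9.81 * 0.47) = sqrt(9.2214) = 3.036676 m/s
P = 92.3 * 9.81 * 3.036676
= 2749.6 W

2749.6 W


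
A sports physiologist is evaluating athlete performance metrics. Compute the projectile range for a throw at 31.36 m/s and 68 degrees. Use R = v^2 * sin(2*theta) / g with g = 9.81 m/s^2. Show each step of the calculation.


Two times the angle = 136 degrees
sin(136) = 0.694658
R = 983.4496 * 0.694658 / 9.81 = 69.639 m

69.639 m


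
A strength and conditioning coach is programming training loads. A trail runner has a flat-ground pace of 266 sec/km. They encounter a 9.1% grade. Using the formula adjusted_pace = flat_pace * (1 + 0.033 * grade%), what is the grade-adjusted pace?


Grade factor = 1 + 0.033 * 9.1 = 1.3003
Adjusted = 266 * 1.3003 = 345.88 sec/km

345.88 s/km


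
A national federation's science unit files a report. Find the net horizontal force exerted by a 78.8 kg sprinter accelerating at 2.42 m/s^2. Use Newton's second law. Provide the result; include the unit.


Newton's second law: F = m * a
F = 78.8 * 2.42 = 190.7 N

190.7 N


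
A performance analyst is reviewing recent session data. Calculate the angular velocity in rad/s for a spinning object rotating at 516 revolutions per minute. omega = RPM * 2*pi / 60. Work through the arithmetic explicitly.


omega = RPM * 2*pi / 60
= 516 * 6.28318531 / 60
= 54.035 rad/s

54.035 rad/s


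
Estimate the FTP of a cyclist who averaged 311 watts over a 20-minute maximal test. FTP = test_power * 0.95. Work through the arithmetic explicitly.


FTP = 311 * 0.95 = 295.45 W

295.45 W


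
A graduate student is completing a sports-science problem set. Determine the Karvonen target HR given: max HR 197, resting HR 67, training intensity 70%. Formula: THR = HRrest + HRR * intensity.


HRR = HRmax - HRrest = 197 - 67 = 130
THR = 67 + 130 * 0.7
= 158.0 bpm

158.0 bpm


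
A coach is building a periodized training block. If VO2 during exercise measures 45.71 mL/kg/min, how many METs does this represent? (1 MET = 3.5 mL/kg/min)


METs = VO2 / 3.5 = 45.71 / 3.5 = 13.06

13.06 METs


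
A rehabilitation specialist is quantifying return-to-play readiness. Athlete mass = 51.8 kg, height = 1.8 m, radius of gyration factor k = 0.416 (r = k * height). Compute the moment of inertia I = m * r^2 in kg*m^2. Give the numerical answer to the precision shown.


r = k * height = 0.416 * 1.8 = 0.7488 m
r^2 = 0.7488^2 = 0.560701
I = 51.8 * 0.560701 = 29.044 kg*m^2

29.044 kg*m^2


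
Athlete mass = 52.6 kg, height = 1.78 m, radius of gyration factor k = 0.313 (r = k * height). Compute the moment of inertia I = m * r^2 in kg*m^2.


r = k * height = 0.313 * 1.78 = 0.55714 m
r^2 = 0.55714^2 = 0.310405
I = 52.6 * 0.310405 = 16.327 kg*m^2

16.327 kg*m^2


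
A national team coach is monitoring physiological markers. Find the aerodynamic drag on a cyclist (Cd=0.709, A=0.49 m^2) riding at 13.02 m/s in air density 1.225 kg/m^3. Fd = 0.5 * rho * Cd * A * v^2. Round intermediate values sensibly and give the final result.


Fd = 0.5 * 1.225 * 0.709 * 0.49 * 13.02^2
= 0.5 * 1.225 * 0.709 * 0.49 * 169.5204
= 36.072 N

36.072 N


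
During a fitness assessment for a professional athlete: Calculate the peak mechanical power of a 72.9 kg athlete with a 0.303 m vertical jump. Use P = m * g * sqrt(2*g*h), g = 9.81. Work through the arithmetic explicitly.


First, sqrt(2gh) = sqrt(2 * 9.81 * 0.303)
= sqrt(5.94486) = 2.438208 m/s
Power = 72.9 * 9.81 * 2.438208 = 1743.68 W

1743.68 W


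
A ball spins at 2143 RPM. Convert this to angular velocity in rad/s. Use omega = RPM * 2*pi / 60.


omega = 2143 * 2 * pi / 60
= 2143 * 6.28318531 / 60
= 13464.866 / 60
= 224.414 rad/s

224.414 rad/s


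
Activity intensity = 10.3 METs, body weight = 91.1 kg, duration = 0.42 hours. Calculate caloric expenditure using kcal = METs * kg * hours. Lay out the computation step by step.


kcal = 10.3 * 91.1 * 0.42
= 938.33 * 0.42
= 394.1 kcal

394.1 kcal


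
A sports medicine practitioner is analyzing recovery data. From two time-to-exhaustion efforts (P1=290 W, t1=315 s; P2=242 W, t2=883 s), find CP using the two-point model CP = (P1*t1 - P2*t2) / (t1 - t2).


Work in trial 1 = 91350 J
Work in trial 2 = 213686 J
Delta work = -122336 J
Delta time = -568 s
CP = -122336 / -568 = 215.38 W

215.38 W


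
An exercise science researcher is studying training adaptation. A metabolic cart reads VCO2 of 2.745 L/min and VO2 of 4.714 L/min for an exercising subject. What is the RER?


RER = VCO2 / VO2 = 2.745 / 4.714 = 0.5823

0.5823


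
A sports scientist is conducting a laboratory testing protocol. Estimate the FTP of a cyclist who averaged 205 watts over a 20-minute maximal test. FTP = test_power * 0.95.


FTP = 205 * 0.95 = 194.75 W

194.75 W


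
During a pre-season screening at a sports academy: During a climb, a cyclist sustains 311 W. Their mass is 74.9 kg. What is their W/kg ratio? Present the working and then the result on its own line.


Power-to-weight = 311 W / 74.9 kg
= 4.152 W/kg

4.152 W/kg


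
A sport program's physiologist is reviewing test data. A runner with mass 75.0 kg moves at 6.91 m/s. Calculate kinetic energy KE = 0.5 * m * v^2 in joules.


v^2 = 6.91^2 = 47.7481
KE = 0.5 * 75.0 * 47.7481
= 1790.55 J

1790.55 J


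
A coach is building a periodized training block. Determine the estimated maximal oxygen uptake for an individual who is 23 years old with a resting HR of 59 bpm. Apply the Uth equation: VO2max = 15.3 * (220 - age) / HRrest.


HRmax = 220 - 23 = 197
VO2max = 15.3 * (197 / 59)
= 15.3 * 3.339
= 51.09 mL/kg/min

51.09 mL/kg/min


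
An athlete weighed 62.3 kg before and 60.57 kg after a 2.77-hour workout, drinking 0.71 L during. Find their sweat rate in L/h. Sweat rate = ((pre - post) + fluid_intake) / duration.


Body mass change = 1.73 kg
Total sweat loss = 1.73 + 0.71 = 2.44 L
Rate = 2.44 / 2.77 = 0.881 L/h

0.881 L/h


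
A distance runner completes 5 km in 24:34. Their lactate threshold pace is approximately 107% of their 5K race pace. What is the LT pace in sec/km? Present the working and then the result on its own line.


Convert to seconds: 24 min 34 s = 1474 s
Pace per km = 1474 / 5 = 294.8 s/km
LT pace = 294.8 * 1.07 = 315.44 s/km

315.44 s/km


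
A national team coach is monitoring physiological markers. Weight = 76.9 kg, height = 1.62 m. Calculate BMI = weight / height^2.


height^2 = 1.62^2 = 2.6244
BMI = 76.9 / 2.6244 = 29.3 kg/m^2

29.3 kg/m^2


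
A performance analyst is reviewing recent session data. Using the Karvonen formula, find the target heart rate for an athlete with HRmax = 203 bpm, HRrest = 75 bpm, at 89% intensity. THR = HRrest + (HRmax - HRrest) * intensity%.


HRR = 203 - 75 = 128
THR = 75 + 128 * 0.89
= 75 + 113.92
= 188.92 bpm

188.92 bpm


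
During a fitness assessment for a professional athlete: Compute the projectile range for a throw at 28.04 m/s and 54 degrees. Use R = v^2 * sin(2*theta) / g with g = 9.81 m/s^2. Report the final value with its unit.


Two times the angle = 108 degrees
sin(108) = 0.951057
R = 786.2416 * 0.951057 / 9.81 = 76.224 m

76.224 m


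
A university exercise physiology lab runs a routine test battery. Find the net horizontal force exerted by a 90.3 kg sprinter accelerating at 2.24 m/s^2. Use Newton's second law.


Newton's second law: F = m * a
F = 90.3 * 2.24 = 202.27 N

202.27 N


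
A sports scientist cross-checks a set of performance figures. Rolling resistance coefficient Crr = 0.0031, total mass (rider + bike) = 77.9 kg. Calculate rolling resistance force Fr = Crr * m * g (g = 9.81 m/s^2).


Fr = Crr * m * g
= 0.0031 * 77.9 * 9.81
= 2.369 N

2.369 N


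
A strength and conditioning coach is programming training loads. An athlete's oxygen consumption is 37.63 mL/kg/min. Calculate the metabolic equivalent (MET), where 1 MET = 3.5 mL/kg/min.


MET = VO2 / 3.5
= 37.63 / 3.5
= 10.75 METs

10.75 METs


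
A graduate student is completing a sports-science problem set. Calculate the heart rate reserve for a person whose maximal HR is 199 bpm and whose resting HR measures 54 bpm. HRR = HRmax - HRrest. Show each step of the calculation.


HRmax = 199 bpm
HRrest = 54 bpm
HRR = 199 - 54 = 145 bpm

145 bpm


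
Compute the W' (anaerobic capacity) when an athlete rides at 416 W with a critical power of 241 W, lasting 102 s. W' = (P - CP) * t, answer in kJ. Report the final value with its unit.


Above-CP power = 175 W
Duration = 102 s
W' = 175 * 102 = 17850 J
Convert: 17850 / 1000 = 17.85 kJ

17.85 kJ


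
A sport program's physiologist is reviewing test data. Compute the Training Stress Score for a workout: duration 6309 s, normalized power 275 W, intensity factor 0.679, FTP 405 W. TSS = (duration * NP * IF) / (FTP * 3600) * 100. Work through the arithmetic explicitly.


Product = 6309 * 275 * 0.679 = 1178048.025
Base = 405 * 3600 = 1458000
TSS = 1178048.025 / 1458000 * 100 = 80.8

80.8 TSS


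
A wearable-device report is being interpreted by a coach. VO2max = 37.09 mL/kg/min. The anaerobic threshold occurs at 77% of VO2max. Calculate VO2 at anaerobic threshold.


AT fraction = 77 / 100 = 0.77
AT VO2 = 37.09 * 0.77
= 28.56 mL/kg/min

28.56 mL/kg/min


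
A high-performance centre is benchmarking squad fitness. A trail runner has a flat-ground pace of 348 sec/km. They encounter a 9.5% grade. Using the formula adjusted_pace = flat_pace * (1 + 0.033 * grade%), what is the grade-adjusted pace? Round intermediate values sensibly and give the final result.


Grade factor = 1 + 0.033 * 9.5 = 1.3135
Adjusted = 348 * 1.3135 = 457.1 sec/km

457.1 s/km


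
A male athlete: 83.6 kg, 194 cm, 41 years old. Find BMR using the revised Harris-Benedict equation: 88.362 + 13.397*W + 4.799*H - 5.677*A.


Intercept = 88.362
Weight contribution = 13.397 * 83.6 = 1119.9892
Height contribution = 4.799 * 194 = 931.006
Age contribution = 5.677 * 41 = 232.757
BMR = 88.362 + 1119.9892 + 931.006 - 232.757
= 1906.6 kcal/day

1906.6 kcal/day


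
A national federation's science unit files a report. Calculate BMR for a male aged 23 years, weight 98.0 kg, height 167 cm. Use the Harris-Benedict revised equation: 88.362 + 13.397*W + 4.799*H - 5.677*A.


Substituting values:
W term = 13.397 * 98.0 = 1312.906
H term = 4.799 * 167 = 801.433
A term = 5.677 * 23 = 130.571
BMR = 2072.13 kcal/day

2072.13 kcal/day


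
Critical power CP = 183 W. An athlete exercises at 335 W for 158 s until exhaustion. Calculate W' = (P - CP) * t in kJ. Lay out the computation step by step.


P - CP = 335 - 183 = 152 W
W' = 152 * 158 = 24016 J
= 24016 / 1000 = 24.016 kJ

24.016 kJ


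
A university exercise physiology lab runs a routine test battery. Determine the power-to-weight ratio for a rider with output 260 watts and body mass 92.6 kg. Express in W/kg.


P/W = 260 / 92.6 = 2.808 W/kg

2.808 W/kg


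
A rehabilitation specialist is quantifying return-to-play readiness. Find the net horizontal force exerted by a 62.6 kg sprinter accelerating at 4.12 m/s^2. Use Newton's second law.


Newton's second law: F = m * a
F = 62.6 * 4.12 = 257.91 N

257.91 N


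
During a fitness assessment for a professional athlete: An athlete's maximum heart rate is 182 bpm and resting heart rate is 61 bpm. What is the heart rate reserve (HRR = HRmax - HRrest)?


HRR = HRmax - HRrest
= 182 - 61
= 121 bpm

121 bpm


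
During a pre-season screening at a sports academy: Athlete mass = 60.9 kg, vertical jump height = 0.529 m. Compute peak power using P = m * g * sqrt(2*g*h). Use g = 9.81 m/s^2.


sqrt(2 * 9.81 * 0.529) = sqrt(10.37898) = 3.221642 m/s
P = 60.9 * 9.81 * 3.221642
= 1924.7 W

1924.7 W


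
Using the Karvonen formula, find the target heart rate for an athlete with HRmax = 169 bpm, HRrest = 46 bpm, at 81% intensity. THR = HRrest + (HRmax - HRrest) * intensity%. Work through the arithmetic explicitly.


HRR = 169 - 46 = 123
THR = 46 + 123 * 0.81
= 46 + 99.63
= 145.63 bpm

145.63 bpm


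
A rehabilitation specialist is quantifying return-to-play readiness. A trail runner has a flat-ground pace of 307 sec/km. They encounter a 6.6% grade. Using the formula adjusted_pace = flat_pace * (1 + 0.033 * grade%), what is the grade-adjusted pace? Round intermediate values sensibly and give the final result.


Grade factor = 1 + 0.033 * 6.6 = 1.2178
Adjusted = 307 * 1.2178 = 373.86 sec/km

373.86 s/km


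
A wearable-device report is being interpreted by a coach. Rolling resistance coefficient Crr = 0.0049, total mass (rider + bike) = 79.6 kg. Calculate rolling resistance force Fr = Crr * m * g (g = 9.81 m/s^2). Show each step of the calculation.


Fr = Crr * m * g
= 0.0049 * 79.6 * 9.81
= 3.826 N

3.826 N


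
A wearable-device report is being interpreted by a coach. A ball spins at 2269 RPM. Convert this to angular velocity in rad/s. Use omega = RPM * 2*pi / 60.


omega = 2269 * 2 * pi / 60
= 2269 * 6.28318531 / 60
= 14256.547 / 60
= 237.609 rad/s

237.609 rad/s


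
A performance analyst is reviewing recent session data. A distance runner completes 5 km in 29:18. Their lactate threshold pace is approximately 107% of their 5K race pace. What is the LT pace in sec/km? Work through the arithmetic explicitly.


Convert to seconds: 29 min 18 s = 1758 s
Pace per km = 1758 / 5 = 351.6 s/km
LT pace = 351.6 * 1.07 = 376.21 s/km

376.21 s/km


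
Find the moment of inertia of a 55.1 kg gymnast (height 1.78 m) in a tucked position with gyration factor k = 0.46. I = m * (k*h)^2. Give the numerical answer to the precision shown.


Radius of gyration = 0.46 * 1.78 = 0.8188 m
I = 55.1 * 0.8188^2
= 55.1 * 0.670433
= 36.941 kg*m^2

36.941 kg*m^2


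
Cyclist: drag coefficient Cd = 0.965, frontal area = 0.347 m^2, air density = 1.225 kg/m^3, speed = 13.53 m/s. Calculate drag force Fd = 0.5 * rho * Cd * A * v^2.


v^2 = 13.53^2 = 183.0609
Fd = 0.5 * 1.225 * 0.965 * 0.347 * 183.0609
= 37.546 N

37.546 N


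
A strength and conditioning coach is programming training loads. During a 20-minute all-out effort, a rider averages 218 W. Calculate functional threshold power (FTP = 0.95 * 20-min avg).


FTP = 0.95 * 218
= 207.1 W

207.1 W


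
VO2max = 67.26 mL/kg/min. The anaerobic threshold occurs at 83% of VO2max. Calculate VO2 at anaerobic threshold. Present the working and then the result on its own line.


AT fraction = 83 / 100 = 0.83
AT VO2 = 67.26 * 0.83
= 55.83 mL/kg/min

55.83 mL/kg/min


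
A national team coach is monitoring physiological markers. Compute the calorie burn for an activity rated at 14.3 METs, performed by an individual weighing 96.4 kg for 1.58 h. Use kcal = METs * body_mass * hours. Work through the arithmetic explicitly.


Product of METs and mass = 14.3 * 96.4 = 1378.52
Total kcal = 1378.52 * 1.58 = 2178.06 kcal

2178.06 kcal


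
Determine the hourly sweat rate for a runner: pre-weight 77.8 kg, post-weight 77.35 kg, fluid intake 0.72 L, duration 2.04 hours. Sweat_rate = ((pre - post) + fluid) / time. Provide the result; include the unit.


Mass lost = 77.8 - 77.35 = 0.45 kg
Add fluid consumed: 0.45 + 0.72 = 1.17 L total sweat
Sweat rate = 1.17 / 2.04 = 0.574 L/h

0.574 L/h


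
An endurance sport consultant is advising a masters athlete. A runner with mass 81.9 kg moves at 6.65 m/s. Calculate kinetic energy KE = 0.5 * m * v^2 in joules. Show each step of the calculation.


v^2 = 6.65^2 = 44.2225
KE = 0.5 * 81.9 * 44.2225
= 1810.91 J

1810.91 J


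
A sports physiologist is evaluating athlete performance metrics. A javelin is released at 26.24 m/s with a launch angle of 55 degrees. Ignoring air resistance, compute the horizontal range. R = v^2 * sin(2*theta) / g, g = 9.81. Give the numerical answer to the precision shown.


Launch speed squared = 688.5376
sin(2 * 55 deg) = 0.939693
Range = 688.5376 * 0.939693 / 9.81
= 65.955 m

65.955 m


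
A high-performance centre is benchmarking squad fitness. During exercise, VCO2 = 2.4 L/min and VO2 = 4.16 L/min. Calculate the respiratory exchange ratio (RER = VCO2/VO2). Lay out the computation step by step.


RER = VCO2 / VO2
= 2.4 / 4.16
= 0.5769

0.5769


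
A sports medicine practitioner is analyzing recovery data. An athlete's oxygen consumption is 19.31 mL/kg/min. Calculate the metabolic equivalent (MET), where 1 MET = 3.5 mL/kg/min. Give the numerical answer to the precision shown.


MET = VO2 / 3.5
= 19.31 / 3.5
= 5.52 METs

5.52 METs


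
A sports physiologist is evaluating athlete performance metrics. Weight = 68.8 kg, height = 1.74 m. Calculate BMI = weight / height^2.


height^2 = 1.74^2 = 3.0276
BMI = 68.8 / 3.0276 = 22.72 kg/m^2

22.72 kg/m^2


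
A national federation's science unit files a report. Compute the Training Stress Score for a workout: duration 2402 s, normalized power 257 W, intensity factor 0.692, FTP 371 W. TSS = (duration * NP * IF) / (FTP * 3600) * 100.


Product = 2402 * 257 * 0.692 = 427181.288
Base = 371 * 3600 = 1335600
TSS = 427181.288 / 1335600 * 100 = 31.98

31.98 TSS


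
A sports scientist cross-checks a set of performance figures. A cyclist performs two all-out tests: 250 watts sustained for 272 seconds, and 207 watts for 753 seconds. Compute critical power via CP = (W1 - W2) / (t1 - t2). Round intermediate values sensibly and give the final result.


W1 = P1 * t1 = 250 * 272 = 68000 J
W2 = P2 * t2 = 207 * 753 = 155871 J
CP = (68000 - 155871) / (272 - 753)
= 182.68 W

182.68 W


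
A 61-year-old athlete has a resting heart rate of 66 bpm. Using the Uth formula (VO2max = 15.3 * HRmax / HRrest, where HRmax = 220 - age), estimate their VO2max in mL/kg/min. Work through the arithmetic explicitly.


HRmax = 220 - 61 = 159 bpm
Ratio = HRmax / HRrest = 159 / 66 = 2.4091
VO2max = 15.3 * 2.4091 = 36.86 mL/kg/min

36.86 mL/kg/min


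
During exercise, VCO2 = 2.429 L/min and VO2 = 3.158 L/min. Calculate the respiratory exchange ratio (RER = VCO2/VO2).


RER = VCO2 / VO2
= 2.429 / 3.158
= 0.7692

0.7692


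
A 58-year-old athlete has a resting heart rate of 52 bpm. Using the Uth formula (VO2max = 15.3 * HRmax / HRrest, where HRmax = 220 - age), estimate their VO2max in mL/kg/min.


HRmax = 220 - 58 = 162 bpm
Ratio = HRmax / HRrest = 162 / 52 = 3.1154
VO2max = 15.3 * 3.1154 = 47.67 mL/kg/min

47.67 mL/kg/min


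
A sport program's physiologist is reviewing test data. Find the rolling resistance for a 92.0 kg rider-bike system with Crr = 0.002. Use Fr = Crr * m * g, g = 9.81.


m * g = 92.0 * 9.81 = 902.52 N
Fr = 0.002 * 902.52 = 1.805 N

1.805 N


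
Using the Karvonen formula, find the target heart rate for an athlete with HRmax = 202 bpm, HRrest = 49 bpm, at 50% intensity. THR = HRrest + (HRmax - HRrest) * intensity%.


HRR = 202 - 49 = 153
THR = 49 + 153 * 0.5
= 49 + 76.5
= 125.5 bpm

125.5 bpm


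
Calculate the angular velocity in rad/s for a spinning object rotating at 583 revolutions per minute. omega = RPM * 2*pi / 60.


omega = RPM * 2*pi / 60
= 583 * 6.28318531 / 60
= 61.052 rad/s

61.052 rad/s


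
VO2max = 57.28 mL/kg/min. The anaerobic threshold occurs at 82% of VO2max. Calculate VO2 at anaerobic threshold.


AT fraction = 82 / 100 = 0.82
AT VO2 = 57.28 * 0.82
= 46.97 mL/kg/min

46.97 mL/kg/min


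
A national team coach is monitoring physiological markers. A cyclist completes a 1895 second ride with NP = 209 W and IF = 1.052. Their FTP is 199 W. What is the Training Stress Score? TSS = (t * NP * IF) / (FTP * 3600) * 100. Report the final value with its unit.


t * NP * IF = 1895 * 209 * 1.052 = 416649.86
FTP * 3600 = 716400
TSS = (416649.86 / 716400) * 100 = 58.16

58.16 TSS


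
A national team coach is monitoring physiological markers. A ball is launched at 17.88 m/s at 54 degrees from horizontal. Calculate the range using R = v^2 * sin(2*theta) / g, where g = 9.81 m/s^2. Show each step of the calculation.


sin(2 * 54) = sin(108) = 0.951057
v^2 = 17.88^2 = 319.6944
R = 319.6944 * 0.951057 / 9.81
= 30.994 m

30.994 m


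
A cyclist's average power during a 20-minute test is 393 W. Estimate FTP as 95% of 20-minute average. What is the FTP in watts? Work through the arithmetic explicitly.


FTP = 20-min power * 0.95
= 393 * 0.95
= 373.35 W

373.35 W


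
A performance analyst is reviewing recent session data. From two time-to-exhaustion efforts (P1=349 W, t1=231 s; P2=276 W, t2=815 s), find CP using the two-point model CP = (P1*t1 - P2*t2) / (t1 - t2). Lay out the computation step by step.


Work in trial 1 = 80619 J
Work in trial 2 = 224940 J
Delta work = -144321 J
Delta time = -584 s
CP = -144321 / -584 = 247.13 W

247.13 W


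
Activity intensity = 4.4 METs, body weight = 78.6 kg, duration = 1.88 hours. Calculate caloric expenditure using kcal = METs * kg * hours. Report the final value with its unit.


kcal = 4.4 * 78.6 * 1.88
= 345.84 * 1.88
= 650.18 kcal

650.18 kcal


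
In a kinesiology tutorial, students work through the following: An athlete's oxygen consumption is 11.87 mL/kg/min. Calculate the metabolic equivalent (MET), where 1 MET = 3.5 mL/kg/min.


MET = VO2 / 3.5
= 11.87 / 3.5
= 3.39 METs

3.39 METs


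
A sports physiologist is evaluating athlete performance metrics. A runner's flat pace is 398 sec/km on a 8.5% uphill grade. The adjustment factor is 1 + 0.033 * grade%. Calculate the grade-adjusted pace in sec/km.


Factor = 1 + 0.033 * 8.5 = 1.2805
Adjusted pace = 398 * 1.2805
= 509.64 sec/km

509.64 s/km


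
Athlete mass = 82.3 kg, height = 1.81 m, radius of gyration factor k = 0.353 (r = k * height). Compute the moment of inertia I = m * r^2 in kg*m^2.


r = k * height = 0.353 * 1.81 = 0.63893 m
r^2 = 0.63893^2 = 0.408232
I = 82.3 * 0.408232 = 33.597 kg*m^2

33.597 kg*m^2


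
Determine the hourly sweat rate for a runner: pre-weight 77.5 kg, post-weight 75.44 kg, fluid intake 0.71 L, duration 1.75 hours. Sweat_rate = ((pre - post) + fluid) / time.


Mass lost = 77.5 - 75.44 = 2.06 kg
Add fluid consumed: 2.06 + 0.71 = 2.77 L total sweat
Sweat rate = 2.77 / 1.75 = 1.583 L/h

1.583 L/h


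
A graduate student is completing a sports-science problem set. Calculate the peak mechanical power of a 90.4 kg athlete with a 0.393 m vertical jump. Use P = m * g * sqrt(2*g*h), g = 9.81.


First, sqrt(2gh) = sqrt(2 * 9.81 * 0.393)
= sqrt(7.71066) = 2.776808 m/s
Power = 90.4 * 9.81 * 2.776808 = 2462.54 W

2462.54 W


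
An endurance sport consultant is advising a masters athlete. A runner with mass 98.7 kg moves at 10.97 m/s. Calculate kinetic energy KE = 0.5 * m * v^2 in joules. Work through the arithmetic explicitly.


v^2 = 10.97^2 = 120.3409
KE = 0.5 * 98.7 * 120.3409
= 5938.82 J

5938.82 J


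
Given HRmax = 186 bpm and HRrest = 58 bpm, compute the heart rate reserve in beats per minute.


Heart rate reserve = maximum HR minus resting HR
HRR = 186 - 58 = 128 bpm

128 bpm
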